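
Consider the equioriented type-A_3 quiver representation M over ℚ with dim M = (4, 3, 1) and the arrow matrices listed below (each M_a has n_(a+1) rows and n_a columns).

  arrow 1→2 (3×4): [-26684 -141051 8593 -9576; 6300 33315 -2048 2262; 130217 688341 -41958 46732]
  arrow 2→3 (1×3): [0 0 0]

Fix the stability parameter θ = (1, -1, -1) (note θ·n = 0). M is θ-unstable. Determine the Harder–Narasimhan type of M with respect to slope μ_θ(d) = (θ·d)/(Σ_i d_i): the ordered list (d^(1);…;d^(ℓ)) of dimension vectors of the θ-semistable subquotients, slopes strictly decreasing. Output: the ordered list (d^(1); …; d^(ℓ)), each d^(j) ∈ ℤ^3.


Interval decomposition of M: I[1,1], I[1,2]^3, I[3,3].
HN type (ℓ=3): μ^(1)=1; μ^(2)=0; μ^(3)=-1

((1, 0, 0); (3, 3, 0); (0, 0, 1))


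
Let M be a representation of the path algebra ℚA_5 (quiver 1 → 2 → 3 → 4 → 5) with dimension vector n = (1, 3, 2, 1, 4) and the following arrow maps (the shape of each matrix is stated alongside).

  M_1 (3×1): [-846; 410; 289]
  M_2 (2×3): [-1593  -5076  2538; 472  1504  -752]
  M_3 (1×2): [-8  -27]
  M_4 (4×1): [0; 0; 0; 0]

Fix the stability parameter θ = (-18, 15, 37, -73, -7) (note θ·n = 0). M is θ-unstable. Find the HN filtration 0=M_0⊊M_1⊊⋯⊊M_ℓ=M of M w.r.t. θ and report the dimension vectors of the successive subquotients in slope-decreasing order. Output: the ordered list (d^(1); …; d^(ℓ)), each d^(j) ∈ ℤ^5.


Via rank(M_{q-1}∘⋯∘M_p): M ≅ I[1,2], I[2,2], I[2,3], I[3,4], I[5,5]^4.
μ_θ-semistable layers: μ^(1)=37; μ^(2)=15; μ^(3)=-7; μ^(4)=-18

((0, 0, 1, 0, 0); (0, 3, 0, 0, 0); (0, 0, 0, 0, 4); (1, 0, 1, 1, 0))


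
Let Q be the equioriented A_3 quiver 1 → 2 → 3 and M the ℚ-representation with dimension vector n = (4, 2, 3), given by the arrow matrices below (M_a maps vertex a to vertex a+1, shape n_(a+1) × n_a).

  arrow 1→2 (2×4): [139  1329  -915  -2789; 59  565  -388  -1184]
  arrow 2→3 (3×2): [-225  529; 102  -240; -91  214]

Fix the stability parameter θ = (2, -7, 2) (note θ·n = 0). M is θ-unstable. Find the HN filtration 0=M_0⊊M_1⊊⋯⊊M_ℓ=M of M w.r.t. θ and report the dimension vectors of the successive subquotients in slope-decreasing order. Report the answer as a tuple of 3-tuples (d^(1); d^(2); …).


Interval decomposition of M: I[1,1]^2, I[1,3]^2, I[3,3].
HN type (ℓ=2): μ^(1)=2; μ^(2)=-5/2

((2, 0, 3); (2, 2, 0))


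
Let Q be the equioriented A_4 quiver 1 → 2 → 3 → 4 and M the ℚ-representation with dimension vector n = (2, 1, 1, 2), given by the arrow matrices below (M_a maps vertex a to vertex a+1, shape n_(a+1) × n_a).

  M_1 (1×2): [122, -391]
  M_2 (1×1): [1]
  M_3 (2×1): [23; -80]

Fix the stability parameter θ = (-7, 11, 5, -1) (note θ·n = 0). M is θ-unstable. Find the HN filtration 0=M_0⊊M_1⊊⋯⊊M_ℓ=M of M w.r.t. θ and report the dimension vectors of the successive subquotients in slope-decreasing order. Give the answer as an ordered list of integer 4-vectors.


Interval decomposition of M: I[1,1], I[1,4], I[4,4].
HN type (ℓ=3): μ^(1)=5; μ^(2)=-1; μ^(3)=-7

((0, 1, 1, 1); (0, 0, 0, 1); (2, 0, 0, 0))


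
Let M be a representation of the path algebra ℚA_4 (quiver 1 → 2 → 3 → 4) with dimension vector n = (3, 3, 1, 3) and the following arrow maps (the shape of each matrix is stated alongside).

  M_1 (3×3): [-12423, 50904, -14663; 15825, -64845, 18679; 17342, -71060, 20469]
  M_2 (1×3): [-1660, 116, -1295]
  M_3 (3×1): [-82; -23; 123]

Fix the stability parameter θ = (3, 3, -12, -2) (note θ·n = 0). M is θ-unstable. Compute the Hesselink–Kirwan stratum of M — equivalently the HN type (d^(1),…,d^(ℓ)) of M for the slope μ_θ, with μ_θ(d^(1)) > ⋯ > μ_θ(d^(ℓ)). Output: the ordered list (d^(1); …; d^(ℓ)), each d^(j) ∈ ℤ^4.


Via rank(M_{q-1}∘⋯∘M_p): M ≅ I[1,2]^2, I[1,4], I[4,4]^2.
μ_θ-semistable layers: μ^(1)=3; μ^(2)=-2

((2, 2, 0, 0); (1, 1, 1, 3))


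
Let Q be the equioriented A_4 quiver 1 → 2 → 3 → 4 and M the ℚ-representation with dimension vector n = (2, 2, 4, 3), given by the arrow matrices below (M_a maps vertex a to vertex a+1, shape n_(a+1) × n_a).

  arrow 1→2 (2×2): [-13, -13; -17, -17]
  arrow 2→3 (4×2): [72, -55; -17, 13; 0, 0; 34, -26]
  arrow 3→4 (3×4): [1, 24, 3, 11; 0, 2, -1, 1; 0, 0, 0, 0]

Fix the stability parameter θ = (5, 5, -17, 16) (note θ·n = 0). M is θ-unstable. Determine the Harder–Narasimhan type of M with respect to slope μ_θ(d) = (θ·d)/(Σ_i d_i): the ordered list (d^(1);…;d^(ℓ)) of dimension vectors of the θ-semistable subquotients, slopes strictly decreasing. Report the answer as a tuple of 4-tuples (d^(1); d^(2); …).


Via rank(M_{q-1}∘⋯∘M_p): M ≅ I[1,1], I[1,4], I[2,3], I[3,3], I[3,4], I[4,4].
μ_θ-semistable layers: μ^(1)=16; μ^(2)=5; μ^(3)=-7/3; μ^(4)=-6; μ^(5)=-17

((0, 0, 0, 3); (1, 0, 0, 0); (1, 1, 1, 0); (0, 1, 1, 0); (0, 0, 2, 0))


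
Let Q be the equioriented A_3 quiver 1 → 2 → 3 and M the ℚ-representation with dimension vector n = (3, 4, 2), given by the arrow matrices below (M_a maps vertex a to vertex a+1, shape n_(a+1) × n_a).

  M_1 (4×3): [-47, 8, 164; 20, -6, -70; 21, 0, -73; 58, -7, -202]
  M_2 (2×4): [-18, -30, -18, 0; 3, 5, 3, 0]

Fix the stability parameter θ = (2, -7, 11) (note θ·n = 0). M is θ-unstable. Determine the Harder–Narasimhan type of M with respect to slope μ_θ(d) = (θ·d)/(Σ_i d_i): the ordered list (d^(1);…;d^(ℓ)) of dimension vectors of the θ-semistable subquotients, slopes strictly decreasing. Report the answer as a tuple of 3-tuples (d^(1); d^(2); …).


Interval decomposition of M: I[1,2]^2, I[1,3], I[2,2], I[3,3].
HN type (ℓ=3): μ^(1)=11; μ^(2)=-5/2; μ^(3)=-7

((0, 0, 2); (3, 3, 0); (0, 1, 0))


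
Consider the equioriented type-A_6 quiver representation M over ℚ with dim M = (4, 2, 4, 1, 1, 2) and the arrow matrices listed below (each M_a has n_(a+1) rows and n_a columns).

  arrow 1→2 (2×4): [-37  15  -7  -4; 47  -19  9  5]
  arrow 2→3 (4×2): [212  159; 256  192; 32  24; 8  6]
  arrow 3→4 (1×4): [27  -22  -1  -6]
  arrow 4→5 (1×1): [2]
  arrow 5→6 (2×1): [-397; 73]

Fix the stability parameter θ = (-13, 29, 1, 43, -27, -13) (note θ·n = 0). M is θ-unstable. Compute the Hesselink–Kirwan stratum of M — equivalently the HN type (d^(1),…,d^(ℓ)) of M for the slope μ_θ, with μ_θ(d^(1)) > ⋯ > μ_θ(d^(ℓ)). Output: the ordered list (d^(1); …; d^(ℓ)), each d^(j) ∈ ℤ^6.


Barcode: M ≅ I[1,1]^2, I[1,2], I[1,6], I[3,3]^3, I[6,6]. HN layers by μ_θ (4 steps, strictly decreasing):
  μ^(1)=29; μ^(2)=33/5; μ^(3)=1; μ^(4)=-13

((0, 1, 0, 0, 0, 0); (0, 1, 1, 1, 1, 1); (0, 0, 3, 0, 0, 0); (4, 0, 0, 0, 0, 1))


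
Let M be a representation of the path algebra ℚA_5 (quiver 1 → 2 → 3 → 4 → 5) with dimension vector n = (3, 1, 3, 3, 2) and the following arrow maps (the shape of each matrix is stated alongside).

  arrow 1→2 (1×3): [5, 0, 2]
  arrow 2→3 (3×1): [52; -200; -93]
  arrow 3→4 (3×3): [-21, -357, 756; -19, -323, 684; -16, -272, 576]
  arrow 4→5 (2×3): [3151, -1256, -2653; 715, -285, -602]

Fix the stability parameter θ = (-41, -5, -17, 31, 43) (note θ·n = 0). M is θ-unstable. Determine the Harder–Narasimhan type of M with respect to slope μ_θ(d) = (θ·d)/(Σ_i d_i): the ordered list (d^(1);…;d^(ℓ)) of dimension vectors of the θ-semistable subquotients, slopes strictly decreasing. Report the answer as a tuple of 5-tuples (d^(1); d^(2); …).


Barcode: M ≅ I[1,1]^2, I[1,3], I[3,3], I[3,5], I[4,4], I[4,5]. HN layers by μ_θ (5 steps, strictly decreasing):
  μ^(1)=43; μ^(2)=31; μ^(3)=-11; μ^(4)=-17; μ^(5)=-41

((0, 0, 0, 0, 2); (0, 0, 0, 3, 0); (0, 1, 1, 0, 0); (0, 0, 2, 0, 0); (3, 0, 0, 0, 0))


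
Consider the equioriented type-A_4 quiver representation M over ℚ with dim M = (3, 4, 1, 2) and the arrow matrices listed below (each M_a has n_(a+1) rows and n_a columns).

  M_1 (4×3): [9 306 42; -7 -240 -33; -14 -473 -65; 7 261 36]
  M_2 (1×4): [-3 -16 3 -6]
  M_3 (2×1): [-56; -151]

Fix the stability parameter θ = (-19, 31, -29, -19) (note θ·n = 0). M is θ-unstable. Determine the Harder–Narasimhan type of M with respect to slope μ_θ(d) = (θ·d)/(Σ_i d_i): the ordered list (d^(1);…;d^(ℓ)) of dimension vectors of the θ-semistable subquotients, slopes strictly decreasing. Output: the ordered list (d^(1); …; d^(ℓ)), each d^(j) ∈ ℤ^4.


Interval decomposition of M: I[1,2]^2, I[1,4], I[2,2], I[4,4].
HN type (ℓ=3): μ^(1)=31; μ^(2)=-17/3; μ^(3)=-19

((0, 3, 0, 0); (0, 1, 1, 1); (3, 0, 0, 1))


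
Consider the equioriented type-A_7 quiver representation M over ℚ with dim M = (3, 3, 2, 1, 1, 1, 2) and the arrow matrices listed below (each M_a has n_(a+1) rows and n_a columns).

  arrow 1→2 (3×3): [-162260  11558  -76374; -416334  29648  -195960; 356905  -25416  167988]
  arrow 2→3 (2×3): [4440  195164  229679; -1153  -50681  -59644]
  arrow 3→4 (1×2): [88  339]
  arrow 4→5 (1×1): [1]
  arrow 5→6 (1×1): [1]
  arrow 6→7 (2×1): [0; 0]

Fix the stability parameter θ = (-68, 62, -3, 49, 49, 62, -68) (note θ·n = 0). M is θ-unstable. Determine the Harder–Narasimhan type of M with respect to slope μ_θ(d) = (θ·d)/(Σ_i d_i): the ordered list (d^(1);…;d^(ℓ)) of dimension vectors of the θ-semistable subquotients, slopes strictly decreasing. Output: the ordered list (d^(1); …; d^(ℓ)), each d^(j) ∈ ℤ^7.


Barcode: M ≅ I[1,1], I[1,3], I[1,6], I[2,2], I[7,7]^2. HN layers by μ_θ (4 steps, strictly decreasing):
  μ^(1)=62; μ^(2)=49; μ^(3)=59/2; μ^(4)=-68

((0, 1, 0, 0, 0, 1, 0); (0, 0, 0, 1, 1, 0, 0); (0, 2, 2, 0, 0, 0, 0); (3, 0, 0, 0, 0, 0, 2))


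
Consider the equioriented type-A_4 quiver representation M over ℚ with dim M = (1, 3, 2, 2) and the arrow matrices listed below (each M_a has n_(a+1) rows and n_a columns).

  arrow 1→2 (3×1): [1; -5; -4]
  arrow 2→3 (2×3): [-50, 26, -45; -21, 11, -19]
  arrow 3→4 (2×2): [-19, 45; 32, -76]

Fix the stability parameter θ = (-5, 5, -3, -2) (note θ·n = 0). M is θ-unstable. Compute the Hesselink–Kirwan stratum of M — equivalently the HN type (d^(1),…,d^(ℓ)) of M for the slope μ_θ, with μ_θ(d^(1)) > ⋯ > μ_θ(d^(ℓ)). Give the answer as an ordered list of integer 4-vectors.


Via rank(M_{q-1}∘⋯∘M_p): M ≅ I[1,2], I[2,4]^2.
μ_θ-semistable layers: μ^(1)=5; μ^(2)=0; μ^(3)=-5

((0, 1, 0, 0); (0, 2, 2, 2); (1, 0, 0, 0))


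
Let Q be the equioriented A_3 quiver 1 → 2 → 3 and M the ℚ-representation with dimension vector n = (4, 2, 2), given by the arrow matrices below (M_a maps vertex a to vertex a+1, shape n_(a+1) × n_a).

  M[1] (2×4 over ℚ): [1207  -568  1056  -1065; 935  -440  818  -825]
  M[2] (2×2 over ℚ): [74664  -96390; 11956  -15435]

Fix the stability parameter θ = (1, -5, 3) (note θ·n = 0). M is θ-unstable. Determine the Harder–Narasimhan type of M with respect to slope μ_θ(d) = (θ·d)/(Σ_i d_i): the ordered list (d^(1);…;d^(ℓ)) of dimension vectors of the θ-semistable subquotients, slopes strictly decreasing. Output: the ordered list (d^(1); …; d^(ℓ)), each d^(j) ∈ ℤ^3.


Via rank(M_{q-1}∘⋯∘M_p): M ≅ I[1,1]^2, I[1,2], I[1,3], I[3,3].
μ_θ-semistable layers: μ^(1)=3; μ^(2)=1; μ^(3)=-2

((0, 0, 2); (2, 0, 0); (2, 2, 0))


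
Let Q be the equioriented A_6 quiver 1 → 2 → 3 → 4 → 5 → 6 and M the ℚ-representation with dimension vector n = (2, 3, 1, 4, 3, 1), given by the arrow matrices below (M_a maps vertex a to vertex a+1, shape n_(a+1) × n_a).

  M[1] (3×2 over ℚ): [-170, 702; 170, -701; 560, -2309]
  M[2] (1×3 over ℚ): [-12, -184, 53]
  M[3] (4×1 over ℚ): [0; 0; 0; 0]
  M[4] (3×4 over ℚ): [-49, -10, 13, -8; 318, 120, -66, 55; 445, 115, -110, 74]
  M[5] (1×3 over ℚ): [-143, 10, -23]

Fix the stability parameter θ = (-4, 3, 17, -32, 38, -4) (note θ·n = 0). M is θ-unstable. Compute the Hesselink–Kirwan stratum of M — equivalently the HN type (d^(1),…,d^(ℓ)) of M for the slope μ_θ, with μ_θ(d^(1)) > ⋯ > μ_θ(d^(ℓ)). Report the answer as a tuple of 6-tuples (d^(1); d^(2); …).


Via rank(M_{q-1}∘⋯∘M_p): M ≅ I[1,2], I[1,3], I[2,2], I[4,4], I[4,5]^2, I[4,6].
μ_θ-semistable layers: μ^(1)=38; μ^(2)=17; μ^(3)=3; μ^(4)=-4; μ^(5)=-32

((0, 0, 0, 0, 2, 0); (0, 0, 1, 0, 1, 1); (0, 3, 0, 0, 0, 0); (2, 0, 0, 0, 0, 0); (0, 0, 0, 4, 0, 0))


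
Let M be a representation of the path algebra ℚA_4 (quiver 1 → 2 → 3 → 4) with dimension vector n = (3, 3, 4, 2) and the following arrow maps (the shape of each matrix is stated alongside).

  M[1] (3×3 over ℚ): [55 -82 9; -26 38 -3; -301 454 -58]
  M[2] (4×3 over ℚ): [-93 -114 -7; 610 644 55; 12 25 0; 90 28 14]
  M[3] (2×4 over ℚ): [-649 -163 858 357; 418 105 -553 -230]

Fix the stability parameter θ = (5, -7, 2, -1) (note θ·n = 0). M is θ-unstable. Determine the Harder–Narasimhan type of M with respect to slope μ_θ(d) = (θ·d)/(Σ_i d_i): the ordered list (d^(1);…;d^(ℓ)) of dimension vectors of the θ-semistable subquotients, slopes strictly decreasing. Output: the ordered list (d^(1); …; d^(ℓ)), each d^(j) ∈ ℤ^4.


Via rank(M_{q-1}∘⋯∘M_p): M ≅ I[1,3], I[1,4]^2, I[3,3].
μ_θ-semistable layers: μ^(1)=2; μ^(2)=1/2; μ^(3)=-1

((0, 0, 2, 0); (0, 0, 2, 2); (3, 3, 0, 0))


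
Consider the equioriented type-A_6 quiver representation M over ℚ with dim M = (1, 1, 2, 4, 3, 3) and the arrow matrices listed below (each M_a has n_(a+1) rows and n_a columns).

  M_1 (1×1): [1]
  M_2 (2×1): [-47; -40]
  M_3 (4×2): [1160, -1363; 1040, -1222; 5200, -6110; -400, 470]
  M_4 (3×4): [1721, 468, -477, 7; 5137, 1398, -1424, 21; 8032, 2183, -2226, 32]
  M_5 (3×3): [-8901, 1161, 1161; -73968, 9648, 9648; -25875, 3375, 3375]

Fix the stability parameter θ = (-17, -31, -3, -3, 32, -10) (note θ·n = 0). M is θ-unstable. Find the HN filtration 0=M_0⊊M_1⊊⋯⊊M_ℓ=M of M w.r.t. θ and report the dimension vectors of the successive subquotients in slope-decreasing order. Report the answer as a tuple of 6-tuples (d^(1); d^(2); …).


Interval decomposition of M: I[1,3], I[3,5], I[4,4], I[4,5], I[4,6], I[6,6]^2.
HN type (ℓ=5): μ^(1)=32; μ^(2)=11; μ^(3)=-3; μ^(4)=-10; μ^(5)=-24

((0, 0, 0, 0, 2, 0); (0, 0, 0, 0, 1, 1); (0, 0, 2, 4, 0, 0); (0, 0, 0, 0, 0, 2); (1, 1, 0, 0, 0, 0))


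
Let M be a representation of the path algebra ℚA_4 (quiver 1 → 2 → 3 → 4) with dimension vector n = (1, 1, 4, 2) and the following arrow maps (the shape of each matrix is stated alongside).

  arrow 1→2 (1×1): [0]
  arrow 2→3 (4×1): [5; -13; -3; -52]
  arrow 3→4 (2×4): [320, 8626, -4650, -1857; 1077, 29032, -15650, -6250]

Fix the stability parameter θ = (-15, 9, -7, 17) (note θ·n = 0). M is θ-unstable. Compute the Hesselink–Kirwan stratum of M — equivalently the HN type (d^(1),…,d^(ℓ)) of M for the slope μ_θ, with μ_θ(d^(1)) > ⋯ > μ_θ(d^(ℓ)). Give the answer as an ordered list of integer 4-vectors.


Interval decomposition of M: I[1,1], I[2,4], I[3,3]^2, I[3,4].
HN type (ℓ=4): μ^(1)=17; μ^(2)=1; μ^(3)=-7; μ^(4)=-15

((0, 0, 0, 2); (0, 1, 1, 0); (0, 0, 3, 0); (1, 0, 0, 0))


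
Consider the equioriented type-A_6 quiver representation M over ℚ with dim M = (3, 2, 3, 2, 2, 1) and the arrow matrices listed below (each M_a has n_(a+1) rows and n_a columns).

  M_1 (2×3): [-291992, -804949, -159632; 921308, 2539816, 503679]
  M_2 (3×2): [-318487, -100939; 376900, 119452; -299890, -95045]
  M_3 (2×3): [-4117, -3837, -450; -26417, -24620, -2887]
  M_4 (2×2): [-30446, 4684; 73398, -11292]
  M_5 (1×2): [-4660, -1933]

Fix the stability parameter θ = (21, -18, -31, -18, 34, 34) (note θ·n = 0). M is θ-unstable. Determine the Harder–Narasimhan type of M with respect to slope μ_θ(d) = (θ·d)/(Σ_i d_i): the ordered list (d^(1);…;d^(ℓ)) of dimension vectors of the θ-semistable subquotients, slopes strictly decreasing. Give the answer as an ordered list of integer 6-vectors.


Interval decomposition of M: I[1,1], I[1,4], I[1,6], I[3,3], I[5,5].
HN type (ℓ=4): μ^(1)=34; μ^(2)=21; μ^(3)=-23/2; μ^(4)=-31

((0, 0, 0, 0, 2, 1); (1, 0, 0, 0, 0, 0); (2, 2, 2, 2, 0, 0); (0, 0, 1, 0, 0, 0))


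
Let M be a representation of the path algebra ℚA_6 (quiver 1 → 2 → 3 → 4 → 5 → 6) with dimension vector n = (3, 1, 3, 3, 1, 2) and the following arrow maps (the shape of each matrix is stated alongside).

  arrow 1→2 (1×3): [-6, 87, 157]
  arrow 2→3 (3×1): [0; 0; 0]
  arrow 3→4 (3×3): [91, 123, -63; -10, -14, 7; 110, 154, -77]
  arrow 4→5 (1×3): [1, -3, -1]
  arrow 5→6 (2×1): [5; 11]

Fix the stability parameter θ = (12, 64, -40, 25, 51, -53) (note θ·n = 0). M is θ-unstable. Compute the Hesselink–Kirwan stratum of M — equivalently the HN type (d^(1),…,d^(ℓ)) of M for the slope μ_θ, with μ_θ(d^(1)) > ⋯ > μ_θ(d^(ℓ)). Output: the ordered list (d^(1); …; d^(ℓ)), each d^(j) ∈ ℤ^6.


Barcode: M ≅ I[1,1]^2, I[1,2], I[3,3], I[3,4], I[3,6], I[4,4], I[6,6]. HN layers by μ_θ (6 steps, strictly decreasing):
  μ^(1)=64; μ^(2)=25; μ^(3)=12; μ^(4)=23/3; μ^(5)=-40; μ^(6)=-53

((0, 1, 0, 0, 0, 0); (0, 0, 0, 2, 0, 0); (3, 0, 0, 0, 0, 0); (0, 0, 0, 1, 1, 1); (0, 0, 3, 0, 0, 0); (0, 0, 0, 0, 0, 1))


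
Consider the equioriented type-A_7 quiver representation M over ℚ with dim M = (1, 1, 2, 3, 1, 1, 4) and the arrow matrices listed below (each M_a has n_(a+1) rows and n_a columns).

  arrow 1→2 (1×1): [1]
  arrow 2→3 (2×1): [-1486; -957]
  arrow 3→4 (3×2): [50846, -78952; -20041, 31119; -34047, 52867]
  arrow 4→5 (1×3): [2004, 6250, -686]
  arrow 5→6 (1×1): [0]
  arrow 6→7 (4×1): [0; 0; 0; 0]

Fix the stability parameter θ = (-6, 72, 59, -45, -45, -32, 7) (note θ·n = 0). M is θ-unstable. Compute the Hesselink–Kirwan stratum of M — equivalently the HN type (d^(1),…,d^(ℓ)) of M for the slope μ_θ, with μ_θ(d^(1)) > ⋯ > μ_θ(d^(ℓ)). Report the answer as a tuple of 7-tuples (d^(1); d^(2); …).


Via rank(M_{q-1}∘⋯∘M_p): M ≅ I[1,5], I[3,4], I[4,4], I[6,6], I[7,7]^4.
μ_θ-semistable layers: μ^(1)=41/4; μ^(2)=7; μ^(3)=-6; μ^(4)=-32; μ^(5)=-45

((0, 1, 1, 1, 1, 0, 0); (0, 0, 1, 1, 0, 0, 4); (1, 0, 0, 0, 0, 0, 0); (0, 0, 0, 0, 0, 1, 0); (0, 0, 0, 1, 0, 0, 0))


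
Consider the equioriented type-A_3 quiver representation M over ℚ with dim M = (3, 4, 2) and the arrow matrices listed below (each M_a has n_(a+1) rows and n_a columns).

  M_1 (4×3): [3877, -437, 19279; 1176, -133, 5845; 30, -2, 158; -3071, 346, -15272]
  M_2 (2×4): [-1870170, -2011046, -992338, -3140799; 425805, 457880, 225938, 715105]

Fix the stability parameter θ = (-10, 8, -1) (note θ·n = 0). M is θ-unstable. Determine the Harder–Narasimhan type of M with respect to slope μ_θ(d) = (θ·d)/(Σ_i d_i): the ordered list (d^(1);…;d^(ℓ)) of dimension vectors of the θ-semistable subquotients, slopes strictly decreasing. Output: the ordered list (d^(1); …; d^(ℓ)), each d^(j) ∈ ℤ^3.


Interval decomposition of M: I[1,1], I[1,3]^2, I[2,2]^2.
HN type (ℓ=3): μ^(1)=8; μ^(2)=7/2; μ^(3)=-10

((0, 2, 0); (0, 2, 2); (3, 0, 0))


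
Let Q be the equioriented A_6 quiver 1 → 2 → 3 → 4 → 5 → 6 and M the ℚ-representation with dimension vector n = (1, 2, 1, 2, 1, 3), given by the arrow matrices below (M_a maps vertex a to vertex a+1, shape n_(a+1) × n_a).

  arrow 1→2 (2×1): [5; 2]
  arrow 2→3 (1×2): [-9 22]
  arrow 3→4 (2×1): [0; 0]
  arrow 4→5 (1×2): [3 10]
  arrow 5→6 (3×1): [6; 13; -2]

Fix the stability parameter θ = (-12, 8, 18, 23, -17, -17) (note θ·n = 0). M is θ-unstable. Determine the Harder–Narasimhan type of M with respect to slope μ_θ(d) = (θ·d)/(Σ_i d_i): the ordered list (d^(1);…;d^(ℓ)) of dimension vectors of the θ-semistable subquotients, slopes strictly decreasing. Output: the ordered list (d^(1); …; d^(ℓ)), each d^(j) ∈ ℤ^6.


Barcode: M ≅ I[1,3], I[2,2], I[4,4], I[4,6], I[6,6]^2. HN layers by μ_θ (6 steps, strictly decreasing):
  μ^(1)=23; μ^(2)=18; μ^(3)=8; μ^(4)=-11/3; μ^(5)=-12; μ^(6)=-17

((0, 0, 0, 1, 0, 0); (0, 0, 1, 0, 0, 0); (0, 2, 0, 0, 0, 0); (0, 0, 0, 1, 1, 1); (1, 0, 0, 0, 0, 0); (0, 0, 0, 0, 0, 2))


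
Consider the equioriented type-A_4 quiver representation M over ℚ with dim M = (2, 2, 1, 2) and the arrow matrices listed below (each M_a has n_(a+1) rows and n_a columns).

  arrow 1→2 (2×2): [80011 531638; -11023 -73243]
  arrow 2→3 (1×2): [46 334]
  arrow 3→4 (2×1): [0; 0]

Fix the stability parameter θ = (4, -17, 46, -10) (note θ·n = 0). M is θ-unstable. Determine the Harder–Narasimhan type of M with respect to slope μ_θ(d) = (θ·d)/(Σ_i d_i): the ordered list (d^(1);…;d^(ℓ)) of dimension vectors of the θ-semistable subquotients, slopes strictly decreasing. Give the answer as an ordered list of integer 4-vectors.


Via rank(M_{q-1}∘⋯∘M_p): M ≅ I[1,2], I[1,3], I[4,4]^2.
μ_θ-semistable layers: μ^(1)=46; μ^(2)=-13/2; μ^(3)=-10

((0, 0, 1, 0); (2, 2, 0, 0); (0, 0, 0, 2))


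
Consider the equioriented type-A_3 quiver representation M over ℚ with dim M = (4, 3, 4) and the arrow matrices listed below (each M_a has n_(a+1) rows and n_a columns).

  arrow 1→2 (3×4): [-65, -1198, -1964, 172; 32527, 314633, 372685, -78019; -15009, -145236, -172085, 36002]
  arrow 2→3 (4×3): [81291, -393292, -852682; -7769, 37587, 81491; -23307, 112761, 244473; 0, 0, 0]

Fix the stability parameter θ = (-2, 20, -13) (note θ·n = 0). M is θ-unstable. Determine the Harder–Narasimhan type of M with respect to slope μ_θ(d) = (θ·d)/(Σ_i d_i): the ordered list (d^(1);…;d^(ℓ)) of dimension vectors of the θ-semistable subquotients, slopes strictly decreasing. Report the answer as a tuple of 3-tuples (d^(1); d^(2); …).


Interval decomposition of M: I[1,1], I[1,2], I[1,3]^2, I[3,3]^2.
HN type (ℓ=4): μ^(1)=20; μ^(2)=7/2; μ^(3)=-2; μ^(4)=-13

((0, 1, 0); (0, 2, 2); (4, 0, 0); (0, 0, 2))


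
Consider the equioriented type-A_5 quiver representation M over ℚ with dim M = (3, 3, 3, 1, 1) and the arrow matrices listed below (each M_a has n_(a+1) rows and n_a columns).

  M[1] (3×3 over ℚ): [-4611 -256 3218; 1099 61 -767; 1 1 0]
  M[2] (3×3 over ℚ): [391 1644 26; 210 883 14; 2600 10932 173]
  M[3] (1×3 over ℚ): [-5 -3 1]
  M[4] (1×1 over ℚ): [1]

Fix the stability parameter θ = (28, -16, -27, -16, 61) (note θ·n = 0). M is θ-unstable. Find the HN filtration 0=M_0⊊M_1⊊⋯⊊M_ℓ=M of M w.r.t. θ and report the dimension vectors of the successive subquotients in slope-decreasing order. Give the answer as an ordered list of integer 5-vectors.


Barcode: M ≅ I[1,3]^2, I[1,5]. HN layers by μ_θ (3 steps, strictly decreasing):
  μ^(1)=61; μ^(2)=-5; μ^(3)=-31/4

((0, 0, 0, 0, 1); (2, 2, 2, 0, 0); (1, 1, 1, 1, 0))


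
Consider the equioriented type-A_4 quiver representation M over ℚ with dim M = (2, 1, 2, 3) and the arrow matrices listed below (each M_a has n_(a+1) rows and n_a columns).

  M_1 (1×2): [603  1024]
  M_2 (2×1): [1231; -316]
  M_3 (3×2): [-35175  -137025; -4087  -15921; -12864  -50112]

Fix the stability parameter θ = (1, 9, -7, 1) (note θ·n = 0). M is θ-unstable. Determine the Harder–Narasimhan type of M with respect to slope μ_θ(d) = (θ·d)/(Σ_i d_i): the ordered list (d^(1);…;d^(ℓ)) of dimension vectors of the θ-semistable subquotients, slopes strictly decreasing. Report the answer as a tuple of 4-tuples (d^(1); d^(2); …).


Via rank(M_{q-1}∘⋯∘M_p): M ≅ I[1,1], I[1,4], I[3,3], I[4,4]^2.
μ_θ-semistable layers: μ^(1)=1; μ^(2)=-7

((2, 1, 1, 3); (0, 0, 1, 0))


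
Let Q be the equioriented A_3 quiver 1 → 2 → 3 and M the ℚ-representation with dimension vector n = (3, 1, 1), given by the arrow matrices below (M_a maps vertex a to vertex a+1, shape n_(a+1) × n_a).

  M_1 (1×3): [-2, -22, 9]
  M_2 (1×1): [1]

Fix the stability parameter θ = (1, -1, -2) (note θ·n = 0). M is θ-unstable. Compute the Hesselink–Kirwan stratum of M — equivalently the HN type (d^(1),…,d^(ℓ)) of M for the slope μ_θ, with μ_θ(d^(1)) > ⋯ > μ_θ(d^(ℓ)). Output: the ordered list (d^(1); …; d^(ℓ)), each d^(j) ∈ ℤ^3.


Barcode: M ≅ I[1,1]^2, I[1,3]. HN layers by μ_θ (2 steps, strictly decreasing):
  μ^(1)=1; μ^(2)=-2/3

((2, 0, 0); (1, 1, 1))


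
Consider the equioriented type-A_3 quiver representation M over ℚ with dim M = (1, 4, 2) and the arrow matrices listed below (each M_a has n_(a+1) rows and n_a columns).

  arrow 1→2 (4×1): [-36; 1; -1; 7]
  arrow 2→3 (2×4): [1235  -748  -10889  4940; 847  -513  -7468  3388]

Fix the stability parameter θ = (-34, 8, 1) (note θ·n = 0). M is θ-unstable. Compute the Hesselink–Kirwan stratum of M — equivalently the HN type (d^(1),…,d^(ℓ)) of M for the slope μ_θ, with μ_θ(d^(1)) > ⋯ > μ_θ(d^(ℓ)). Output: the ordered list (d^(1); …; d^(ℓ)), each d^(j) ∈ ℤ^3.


Interval decomposition of M: I[1,3], I[2,2]^2, I[2,3].
HN type (ℓ=3): μ^(1)=8; μ^(2)=9/2; μ^(3)=-34

((0, 2, 0); (0, 2, 2); (1, 0, 0))


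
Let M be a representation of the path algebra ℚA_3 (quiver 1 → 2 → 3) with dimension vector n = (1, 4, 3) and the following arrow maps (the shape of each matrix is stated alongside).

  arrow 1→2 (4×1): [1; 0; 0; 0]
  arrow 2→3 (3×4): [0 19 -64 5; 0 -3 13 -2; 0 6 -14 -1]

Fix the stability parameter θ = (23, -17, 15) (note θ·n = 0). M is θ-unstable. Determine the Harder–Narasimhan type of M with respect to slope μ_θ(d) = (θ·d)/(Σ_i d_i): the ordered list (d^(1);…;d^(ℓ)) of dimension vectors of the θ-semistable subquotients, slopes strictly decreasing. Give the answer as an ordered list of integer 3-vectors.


Barcode: M ≅ I[1,2], I[2,3]^3. HN layers by μ_θ (3 steps, strictly decreasing):
  μ^(1)=15; μ^(2)=3; μ^(3)=-17

((0, 0, 3); (1, 1, 0); (0, 3, 0))


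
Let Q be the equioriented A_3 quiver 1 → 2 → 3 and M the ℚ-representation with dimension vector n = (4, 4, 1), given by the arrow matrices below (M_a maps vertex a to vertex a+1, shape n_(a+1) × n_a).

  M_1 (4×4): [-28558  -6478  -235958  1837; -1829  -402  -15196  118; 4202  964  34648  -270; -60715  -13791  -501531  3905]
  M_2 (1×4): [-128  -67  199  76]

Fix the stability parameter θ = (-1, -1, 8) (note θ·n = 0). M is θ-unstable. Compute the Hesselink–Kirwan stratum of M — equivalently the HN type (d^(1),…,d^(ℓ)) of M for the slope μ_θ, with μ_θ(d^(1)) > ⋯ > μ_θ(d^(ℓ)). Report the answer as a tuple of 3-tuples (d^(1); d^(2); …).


Barcode: M ≅ I[1,1], I[1,2]^2, I[1,3], I[2,2]. HN layers by μ_θ (2 steps, strictly decreasing):
  μ^(1)=8; μ^(2)=-1

((0, 0, 1); (4, 4, 0))


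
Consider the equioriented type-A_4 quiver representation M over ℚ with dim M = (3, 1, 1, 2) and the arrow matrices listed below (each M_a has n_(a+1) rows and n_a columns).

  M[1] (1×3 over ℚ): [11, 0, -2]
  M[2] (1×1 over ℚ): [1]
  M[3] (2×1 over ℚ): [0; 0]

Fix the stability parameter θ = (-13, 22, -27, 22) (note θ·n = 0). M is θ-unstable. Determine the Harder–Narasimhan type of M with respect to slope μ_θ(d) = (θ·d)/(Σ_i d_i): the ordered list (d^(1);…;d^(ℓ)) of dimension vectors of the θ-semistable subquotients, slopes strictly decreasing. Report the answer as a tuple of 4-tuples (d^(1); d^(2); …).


Interval decomposition of M: I[1,1]^2, I[1,3], I[4,4]^2.
HN type (ℓ=3): μ^(1)=22; μ^(2)=-5/2; μ^(3)=-13

((0, 0, 0, 2); (0, 1, 1, 0); (3, 0, 0, 0))


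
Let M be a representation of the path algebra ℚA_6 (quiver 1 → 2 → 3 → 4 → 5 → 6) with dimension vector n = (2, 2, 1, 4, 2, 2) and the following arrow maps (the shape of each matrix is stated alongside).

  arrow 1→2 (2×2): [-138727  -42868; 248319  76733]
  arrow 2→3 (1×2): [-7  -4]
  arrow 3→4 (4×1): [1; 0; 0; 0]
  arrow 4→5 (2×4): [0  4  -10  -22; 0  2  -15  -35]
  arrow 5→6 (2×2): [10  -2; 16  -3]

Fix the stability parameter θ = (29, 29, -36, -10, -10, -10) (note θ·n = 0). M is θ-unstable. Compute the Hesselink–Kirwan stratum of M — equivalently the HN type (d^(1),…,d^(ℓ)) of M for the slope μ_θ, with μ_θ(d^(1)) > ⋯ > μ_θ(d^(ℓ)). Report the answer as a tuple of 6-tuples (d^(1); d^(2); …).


Via rank(M_{q-1}∘⋯∘M_p): M ≅ I[1,2], I[1,4], I[4,4], I[4,6]^2.
μ_θ-semistable layers: μ^(1)=29; μ^(2)=3; μ^(3)=-10

((1, 1, 0, 0, 0, 0); (1, 1, 1, 1, 0, 0); (0, 0, 0, 3, 2, 2))


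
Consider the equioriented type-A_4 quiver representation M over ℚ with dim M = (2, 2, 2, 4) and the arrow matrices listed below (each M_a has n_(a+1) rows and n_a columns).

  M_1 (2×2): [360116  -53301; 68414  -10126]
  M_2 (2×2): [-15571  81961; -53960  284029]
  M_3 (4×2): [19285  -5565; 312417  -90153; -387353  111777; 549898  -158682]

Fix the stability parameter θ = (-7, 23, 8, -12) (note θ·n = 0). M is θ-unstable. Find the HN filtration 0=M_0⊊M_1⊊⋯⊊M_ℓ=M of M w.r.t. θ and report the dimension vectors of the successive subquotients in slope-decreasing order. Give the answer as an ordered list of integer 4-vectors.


Via rank(M_{q-1}∘⋯∘M_p): M ≅ I[1,3], I[1,4], I[4,4]^3.
μ_θ-semistable layers: μ^(1)=31/2; μ^(2)=19/3; μ^(3)=-7; μ^(4)=-12

((0, 1, 1, 0); (0, 1, 1, 1); (2, 0, 0, 0); (0, 0, 0, 3))


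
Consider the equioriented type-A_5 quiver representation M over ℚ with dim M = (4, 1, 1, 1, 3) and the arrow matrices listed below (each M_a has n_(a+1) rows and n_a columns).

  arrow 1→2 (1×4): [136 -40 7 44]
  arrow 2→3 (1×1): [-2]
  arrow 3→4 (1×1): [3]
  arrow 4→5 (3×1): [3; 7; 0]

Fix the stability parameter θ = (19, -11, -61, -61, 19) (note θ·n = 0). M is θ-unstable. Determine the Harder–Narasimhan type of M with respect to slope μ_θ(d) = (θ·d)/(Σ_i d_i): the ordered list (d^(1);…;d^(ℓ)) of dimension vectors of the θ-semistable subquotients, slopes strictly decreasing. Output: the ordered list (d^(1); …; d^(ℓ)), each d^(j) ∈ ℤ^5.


Interval decomposition of M: I[1,1]^3, I[1,5], I[5,5]^2.
HN type (ℓ=2): μ^(1)=19; μ^(2)=-57/2

((3, 0, 0, 0, 3); (1, 1, 1, 1, 0))


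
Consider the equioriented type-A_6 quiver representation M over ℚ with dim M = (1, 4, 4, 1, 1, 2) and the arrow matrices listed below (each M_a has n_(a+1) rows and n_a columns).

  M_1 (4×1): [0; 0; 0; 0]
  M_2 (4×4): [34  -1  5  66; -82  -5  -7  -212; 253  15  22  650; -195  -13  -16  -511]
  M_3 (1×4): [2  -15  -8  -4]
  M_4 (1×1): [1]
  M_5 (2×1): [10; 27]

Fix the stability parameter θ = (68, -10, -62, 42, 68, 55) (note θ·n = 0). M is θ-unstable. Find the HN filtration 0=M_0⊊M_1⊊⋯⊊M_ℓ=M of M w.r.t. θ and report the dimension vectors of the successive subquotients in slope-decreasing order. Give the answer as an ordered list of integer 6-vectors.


Via rank(M_{q-1}∘⋯∘M_p): M ≅ I[1,1], I[2,2], I[2,3]^2, I[2,6], I[3,3], I[6,6].
μ_θ-semistable layers: μ^(1)=68; μ^(2)=123/2; μ^(3)=55; μ^(4)=42; μ^(5)=-10; μ^(6)=-36; μ^(7)=-62

((1, 0, 0, 0, 0, 0); (0, 0, 0, 0, 1, 1); (0, 0, 0, 0, 0, 1); (0, 0, 0, 1, 0, 0); (0, 1, 0, 0, 0, 0); (0, 3, 3, 0, 0, 0); (0, 0, 1, 0, 0, 0))


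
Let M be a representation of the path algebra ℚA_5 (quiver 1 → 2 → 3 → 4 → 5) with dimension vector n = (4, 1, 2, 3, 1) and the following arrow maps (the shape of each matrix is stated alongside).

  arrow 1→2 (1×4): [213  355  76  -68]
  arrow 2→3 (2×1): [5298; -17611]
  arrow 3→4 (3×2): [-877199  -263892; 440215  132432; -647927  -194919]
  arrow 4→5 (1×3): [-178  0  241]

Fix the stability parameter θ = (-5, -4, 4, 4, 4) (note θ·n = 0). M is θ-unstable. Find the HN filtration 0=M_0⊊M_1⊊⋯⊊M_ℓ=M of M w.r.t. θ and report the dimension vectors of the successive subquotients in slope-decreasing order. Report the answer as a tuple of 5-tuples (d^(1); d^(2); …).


Via rank(M_{q-1}∘⋯∘M_p): M ≅ I[1,1]^3, I[1,5], I[3,4], I[4,4].
μ_θ-semistable layers: μ^(1)=4; μ^(2)=-4; μ^(3)=-5

((0, 0, 2, 3, 1); (0, 1, 0, 0, 0); (4, 0, 0, 0, 0))


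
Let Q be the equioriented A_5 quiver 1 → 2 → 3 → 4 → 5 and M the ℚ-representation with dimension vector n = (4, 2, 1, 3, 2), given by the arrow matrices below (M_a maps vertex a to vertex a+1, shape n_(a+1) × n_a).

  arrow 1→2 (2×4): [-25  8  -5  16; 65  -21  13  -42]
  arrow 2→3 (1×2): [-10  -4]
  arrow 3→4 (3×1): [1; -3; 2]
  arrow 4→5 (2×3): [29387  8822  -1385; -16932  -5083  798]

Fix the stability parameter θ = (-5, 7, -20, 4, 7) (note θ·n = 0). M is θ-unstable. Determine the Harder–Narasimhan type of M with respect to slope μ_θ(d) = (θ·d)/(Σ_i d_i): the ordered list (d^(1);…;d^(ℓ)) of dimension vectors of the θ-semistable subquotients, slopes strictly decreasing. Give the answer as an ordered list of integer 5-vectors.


Via rank(M_{q-1}∘⋯∘M_p): M ≅ I[1,1]^2, I[1,2], I[1,5], I[4,4], I[4,5].
μ_θ-semistable layers: μ^(1)=7; μ^(2)=4; μ^(3)=-5; μ^(4)=-6

((0, 1, 0, 0, 2); (0, 0, 0, 3, 0); (3, 0, 0, 0, 0); (1, 1, 1, 0, 0))


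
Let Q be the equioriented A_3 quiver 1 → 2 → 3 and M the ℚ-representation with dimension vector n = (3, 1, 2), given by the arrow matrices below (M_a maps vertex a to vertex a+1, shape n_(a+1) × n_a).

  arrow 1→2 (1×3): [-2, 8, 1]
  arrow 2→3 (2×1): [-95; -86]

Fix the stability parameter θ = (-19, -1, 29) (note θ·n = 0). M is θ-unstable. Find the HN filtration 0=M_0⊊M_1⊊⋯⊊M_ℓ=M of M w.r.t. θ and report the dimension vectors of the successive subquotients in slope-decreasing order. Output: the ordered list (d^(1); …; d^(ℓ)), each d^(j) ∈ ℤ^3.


Interval decomposition of M: I[1,1]^2, I[1,3], I[3,3].
HN type (ℓ=3): μ^(1)=29; μ^(2)=-1; μ^(3)=-19

((0, 0, 2); (0, 1, 0); (3, 0, 0))


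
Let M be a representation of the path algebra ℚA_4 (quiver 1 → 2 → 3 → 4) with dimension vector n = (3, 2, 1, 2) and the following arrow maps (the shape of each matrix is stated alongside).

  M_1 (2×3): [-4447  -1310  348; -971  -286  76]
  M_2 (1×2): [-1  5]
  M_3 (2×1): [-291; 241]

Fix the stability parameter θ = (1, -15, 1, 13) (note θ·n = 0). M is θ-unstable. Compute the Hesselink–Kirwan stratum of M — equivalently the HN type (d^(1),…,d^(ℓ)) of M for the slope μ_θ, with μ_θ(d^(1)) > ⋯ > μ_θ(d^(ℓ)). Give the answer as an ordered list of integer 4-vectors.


Barcode: M ≅ I[1,1], I[1,2], I[1,4], I[4,4]. HN layers by μ_θ (3 steps, strictly decreasing):
  μ^(1)=13; μ^(2)=1; μ^(3)=-7

((0, 0, 0, 2); (1, 0, 1, 0); (2, 2, 0, 0))


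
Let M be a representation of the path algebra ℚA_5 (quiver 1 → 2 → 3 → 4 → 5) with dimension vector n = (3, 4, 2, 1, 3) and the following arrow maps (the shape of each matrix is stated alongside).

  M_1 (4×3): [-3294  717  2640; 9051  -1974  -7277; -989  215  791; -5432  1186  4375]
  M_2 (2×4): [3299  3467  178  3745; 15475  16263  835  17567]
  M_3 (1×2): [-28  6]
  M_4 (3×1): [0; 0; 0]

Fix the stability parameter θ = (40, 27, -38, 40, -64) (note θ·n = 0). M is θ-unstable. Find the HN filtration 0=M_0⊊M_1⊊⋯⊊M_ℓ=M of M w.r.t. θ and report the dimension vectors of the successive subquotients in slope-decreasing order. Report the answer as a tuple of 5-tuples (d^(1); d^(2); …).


Via rank(M_{q-1}∘⋯∘M_p): M ≅ I[1,2], I[1,3], I[1,4], I[2,2], I[5,5]^3.
μ_θ-semistable layers: μ^(1)=40; μ^(2)=67/2; μ^(3)=27; μ^(4)=29/3; μ^(5)=-64

((0, 0, 0, 1, 0); (1, 1, 0, 0, 0); (0, 1, 0, 0, 0); (2, 2, 2, 0, 0); (0, 0, 0, 0, 3))


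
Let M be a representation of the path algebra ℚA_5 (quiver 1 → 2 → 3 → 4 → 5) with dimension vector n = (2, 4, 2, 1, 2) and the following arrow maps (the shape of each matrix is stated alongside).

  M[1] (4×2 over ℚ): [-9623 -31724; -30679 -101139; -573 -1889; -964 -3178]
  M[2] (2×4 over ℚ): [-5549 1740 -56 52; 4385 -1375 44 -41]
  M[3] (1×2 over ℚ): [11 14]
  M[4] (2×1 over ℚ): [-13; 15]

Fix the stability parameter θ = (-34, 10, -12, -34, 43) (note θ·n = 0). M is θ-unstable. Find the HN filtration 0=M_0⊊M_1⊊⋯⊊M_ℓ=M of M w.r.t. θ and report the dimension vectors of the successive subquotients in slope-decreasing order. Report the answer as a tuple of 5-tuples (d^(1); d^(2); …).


Via rank(M_{q-1}∘⋯∘M_p): M ≅ I[1,3], I[1,5], I[2,2]^2, I[5,5].
μ_θ-semistable layers: μ^(1)=43; μ^(2)=10; μ^(3)=-1; μ^(4)=-12; μ^(5)=-34

((0, 0, 0, 0, 2); (0, 2, 0, 0, 0); (0, 1, 1, 0, 0); (0, 1, 1, 1, 0); (2, 0, 0, 0, 0))


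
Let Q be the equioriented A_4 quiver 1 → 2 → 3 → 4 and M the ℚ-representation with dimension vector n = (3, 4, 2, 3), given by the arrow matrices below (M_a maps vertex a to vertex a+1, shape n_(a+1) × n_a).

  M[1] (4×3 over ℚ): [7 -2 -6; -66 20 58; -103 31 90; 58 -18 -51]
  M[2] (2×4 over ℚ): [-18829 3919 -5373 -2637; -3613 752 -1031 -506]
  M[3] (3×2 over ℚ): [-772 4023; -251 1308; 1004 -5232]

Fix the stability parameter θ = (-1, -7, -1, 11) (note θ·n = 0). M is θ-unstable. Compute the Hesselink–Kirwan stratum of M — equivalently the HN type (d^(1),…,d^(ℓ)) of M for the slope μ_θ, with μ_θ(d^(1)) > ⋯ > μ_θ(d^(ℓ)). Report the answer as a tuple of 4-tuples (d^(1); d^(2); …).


Interval decomposition of M: I[1,2], I[1,4]^2, I[2,2], I[4,4].
HN type (ℓ=4): μ^(1)=11; μ^(2)=-1; μ^(3)=-4; μ^(4)=-7

((0, 0, 0, 3); (0, 0, 2, 0); (3, 3, 0, 0); (0, 1, 0, 0))


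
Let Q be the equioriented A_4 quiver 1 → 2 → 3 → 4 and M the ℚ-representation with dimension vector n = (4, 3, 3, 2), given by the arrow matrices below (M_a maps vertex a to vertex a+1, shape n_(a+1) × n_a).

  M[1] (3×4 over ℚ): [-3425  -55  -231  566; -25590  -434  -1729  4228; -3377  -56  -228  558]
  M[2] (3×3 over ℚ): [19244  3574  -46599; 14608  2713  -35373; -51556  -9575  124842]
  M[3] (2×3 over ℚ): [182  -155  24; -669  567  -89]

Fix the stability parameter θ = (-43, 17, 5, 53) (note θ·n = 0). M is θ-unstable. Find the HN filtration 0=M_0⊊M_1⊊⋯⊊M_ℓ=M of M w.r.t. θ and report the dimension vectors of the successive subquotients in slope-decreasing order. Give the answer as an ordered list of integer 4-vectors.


Via rank(M_{q-1}∘⋯∘M_p): M ≅ I[1,1], I[1,2], I[1,4]^2, I[3,3].
μ_θ-semistable layers: μ^(1)=53; μ^(2)=17; μ^(3)=11; μ^(4)=5; μ^(5)=-43

((0, 0, 0, 2); (0, 1, 0, 0); (0, 2, 2, 0); (0, 0, 1, 0); (4, 0, 0, 0))


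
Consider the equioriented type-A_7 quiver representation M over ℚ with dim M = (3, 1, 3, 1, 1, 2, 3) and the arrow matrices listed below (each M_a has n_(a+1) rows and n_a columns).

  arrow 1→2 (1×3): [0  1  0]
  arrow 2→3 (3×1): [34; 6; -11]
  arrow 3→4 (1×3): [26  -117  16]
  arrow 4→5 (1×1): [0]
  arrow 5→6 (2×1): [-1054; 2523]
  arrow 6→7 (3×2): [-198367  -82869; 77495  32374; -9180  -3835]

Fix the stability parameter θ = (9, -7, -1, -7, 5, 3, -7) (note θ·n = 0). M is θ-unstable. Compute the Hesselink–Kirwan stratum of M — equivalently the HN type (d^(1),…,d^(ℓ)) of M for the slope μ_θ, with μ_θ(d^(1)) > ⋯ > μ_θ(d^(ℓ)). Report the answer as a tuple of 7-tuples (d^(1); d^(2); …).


Via rank(M_{q-1}∘⋯∘M_p): M ≅ I[1,1]^2, I[1,4], I[3,3]^2, I[5,7], I[6,7], I[7,7].
μ_θ-semistable layers: μ^(1)=9; μ^(2)=1/3; μ^(3)=-1; μ^(4)=-3/2; μ^(5)=-2; μ^(6)=-7

((2, 0, 0, 0, 0, 0, 0); (0, 0, 0, 0, 1, 1, 1); (0, 0, 2, 0, 0, 0, 0); (1, 1, 1, 1, 0, 0, 0); (0, 0, 0, 0, 0, 1, 1); (0, 0, 0, 0, 0, 0, 1))


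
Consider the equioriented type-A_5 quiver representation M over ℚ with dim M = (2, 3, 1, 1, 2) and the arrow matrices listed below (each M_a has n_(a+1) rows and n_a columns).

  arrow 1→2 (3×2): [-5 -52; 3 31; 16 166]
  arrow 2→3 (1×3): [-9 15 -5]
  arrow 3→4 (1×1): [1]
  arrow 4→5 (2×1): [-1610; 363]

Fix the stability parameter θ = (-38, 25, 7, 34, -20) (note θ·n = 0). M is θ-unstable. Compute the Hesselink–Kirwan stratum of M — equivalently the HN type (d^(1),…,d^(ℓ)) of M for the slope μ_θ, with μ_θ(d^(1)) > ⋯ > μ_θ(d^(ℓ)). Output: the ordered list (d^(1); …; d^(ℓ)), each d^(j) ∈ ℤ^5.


Via rank(M_{q-1}∘⋯∘M_p): M ≅ I[1,2], I[1,5], I[2,2], I[5,5].
μ_θ-semistable layers: μ^(1)=25; μ^(2)=23/2; μ^(3)=-20; μ^(4)=-38

((0, 2, 0, 0, 0); (0, 1, 1, 1, 1); (0, 0, 0, 0, 1); (2, 0, 0, 0, 0))
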